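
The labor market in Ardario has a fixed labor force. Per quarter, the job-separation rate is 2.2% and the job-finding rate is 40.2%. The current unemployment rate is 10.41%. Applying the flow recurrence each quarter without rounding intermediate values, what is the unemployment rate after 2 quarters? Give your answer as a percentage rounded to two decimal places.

Unemployment rate after two quarters ≈ 6.92%.

With a fixed labor force, u_{t+1} = u_t + s·(1−u_t) − f·u_t = u_t·(1−s−f) + s.
Here 1−s−f = 0.576 and s = 0.022.
u_1 = 0.104100 × 0.576 + 0.022 = 0.081962.
u_2 = 0.081962 × 0.576 + 0.022 = 0.069210.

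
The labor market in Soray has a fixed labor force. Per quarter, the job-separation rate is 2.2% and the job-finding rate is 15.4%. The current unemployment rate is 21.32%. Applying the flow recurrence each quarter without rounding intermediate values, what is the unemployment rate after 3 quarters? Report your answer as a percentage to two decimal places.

Unemployment rate after three quarters ≈ 17.43%.

With a fixed labor force, u_{t+1} = u_t + s·(1−u_t) − f·u_t = u_t·(1−s−f) + s.
Here 1−s−f = 0.824 and s = 0.022.
u_1 = 0.213200 × 0.824 + 0.022 = 0.197677.
u_2 = 0.197677 × 0.824 + 0.022 = 0.184886.
u_3 = 0.184886 × 0.824 + 0.022 = 0.174346.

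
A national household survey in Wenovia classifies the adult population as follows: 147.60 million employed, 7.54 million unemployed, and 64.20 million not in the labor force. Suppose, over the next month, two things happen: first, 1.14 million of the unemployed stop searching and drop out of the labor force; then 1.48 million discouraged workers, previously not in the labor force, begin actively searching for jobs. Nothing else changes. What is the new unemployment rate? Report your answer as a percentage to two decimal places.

New unemployment rate ≈ 5.07%.

Initially, labor force = 147.60 + 7.54 = 155.14 million, so u = 7.54/155.14 = 4.86%.
After the first change, unemployed and labor force both fall by 1.14 → E = 147.60, U = 6.40, labor force = 154.00 million.
After the second change, unemployed and labor force both rise by 1.48 → E = 147.60, U = 7.88, labor force = 155.48 million.
New unemployment rate = 7.88 / 155.48 = 5.07%.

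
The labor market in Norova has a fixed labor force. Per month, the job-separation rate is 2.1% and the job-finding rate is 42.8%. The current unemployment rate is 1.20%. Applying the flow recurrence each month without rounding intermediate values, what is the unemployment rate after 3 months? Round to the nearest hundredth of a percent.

Unemployment rate after three months ≈ 4.10%.

With a fixed labor force, u_{t+1} = u_t + s·(1−u_t) − f·u_t = u_t·(1−s−f) + s.
Here 1−s−f = 0.551 and s = 0.021.
u_1 = 0.012000 × 0.551 + 0.021 = 0.027612.
u_2 = 0.027612 × 0.551 + 0.021 = 0.036214.
u_3 = 0.036214 × 0.551 + 0.021 = 0.040954.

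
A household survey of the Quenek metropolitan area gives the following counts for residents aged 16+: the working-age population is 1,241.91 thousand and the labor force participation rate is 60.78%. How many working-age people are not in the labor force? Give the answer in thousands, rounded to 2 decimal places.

About 487.08 thousand are not in the labor force.

Share not in the labor force = 1 − 0.6078 = 0.3922.
Not in labor force = 0.3922 × 1,241.91 ≈ 487.08 thousand.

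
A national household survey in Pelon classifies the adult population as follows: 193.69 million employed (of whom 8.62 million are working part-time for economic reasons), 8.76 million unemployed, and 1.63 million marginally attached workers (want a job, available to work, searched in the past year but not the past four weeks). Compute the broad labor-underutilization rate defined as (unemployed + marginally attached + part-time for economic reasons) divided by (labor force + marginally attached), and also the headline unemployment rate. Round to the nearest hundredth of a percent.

Labor force = 193.69 + 8.76 = 202.45 million.
Numerator = 8.76 + 1.63 + 8.62 = 19.01 million.
Denominator = 202.45 + 1.63 = 204.08 million.
Broad rate = 19.01 / 204.08 = 9.31%.
Headline unemployment rate = 8.76 / 202.45 = 4.33%.

Broad underutilization rate ≈ 9.31%; headline unemployment rate ≈ 4.33%.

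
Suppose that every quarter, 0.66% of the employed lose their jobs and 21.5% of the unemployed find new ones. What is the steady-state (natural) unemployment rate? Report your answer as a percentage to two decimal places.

Steady-state unemployment rate ≈ 2.98%.

At steady state the flows balance: s·E = f·U, so U/(E+U) = s/(s+f).
u* = 0.66 / (0.66 + 21.5) = 0.66 / 22.16 = 2.98%.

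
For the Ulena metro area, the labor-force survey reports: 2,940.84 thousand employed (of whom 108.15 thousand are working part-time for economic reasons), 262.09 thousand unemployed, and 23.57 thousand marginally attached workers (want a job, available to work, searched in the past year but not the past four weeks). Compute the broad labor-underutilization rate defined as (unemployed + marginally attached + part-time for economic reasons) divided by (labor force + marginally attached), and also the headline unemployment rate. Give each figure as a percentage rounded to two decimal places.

Labor force = 2,940.84 + 262.09 = 3,202.93 thousand.
Numerator = 262.09 + 23.57 + 108.15 = 393.81 thousand.
Denominator = 3,202.93 + 23.57 = 3,226.50 thousand.
Broad rate = 393.81 / 3,226.50 = 12.21%.
Headline unemployment rate = 262.09 / 3,202.93 = 8.18%.

Broad underutilization rate ≈ 12.21%; headline unemployment rate ≈ 8.18%.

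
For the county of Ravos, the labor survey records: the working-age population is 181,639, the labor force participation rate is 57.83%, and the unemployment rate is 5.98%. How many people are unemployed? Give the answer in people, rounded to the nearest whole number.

About 6,282 are unemployed.

Labor force = 0.5783 × 181,639 = 105,042.
Unemployed = 0.0598 × 105,042 ≈ 6,282.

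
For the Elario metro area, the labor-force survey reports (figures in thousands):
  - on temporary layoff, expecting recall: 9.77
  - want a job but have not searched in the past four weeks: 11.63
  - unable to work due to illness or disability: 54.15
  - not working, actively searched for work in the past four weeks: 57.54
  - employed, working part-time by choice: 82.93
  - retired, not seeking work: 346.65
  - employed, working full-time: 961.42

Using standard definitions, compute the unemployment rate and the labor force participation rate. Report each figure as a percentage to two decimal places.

Unemployment rate ≈ 6.05%; labor force participation rate ≈ 72.94%.

Employed = 82.93 + 961.42 = 1,044.35 thousand.
Unemployed = 9.77 + 57.54 = 67.31 thousand (jobless and actively searching, or on temporary layoff).
Labor force = 1,044.35 + 67.31 = 1,111.66 thousand.
Not in labor force = 11.63 + 54.15 + 346.65 = 412.43 thousand (those not working and not actively searching are outside the labor force — including those who want a job but have given up searching).
Civilian working-age population = 1,111.66 + 412.43 = 1,524.09 thousand.
Unemployment rate = 67.31 / 1,111.66 = 6.05%.
Labor force participation rate = 1,111.66 / 1,524.09 = 72.94%.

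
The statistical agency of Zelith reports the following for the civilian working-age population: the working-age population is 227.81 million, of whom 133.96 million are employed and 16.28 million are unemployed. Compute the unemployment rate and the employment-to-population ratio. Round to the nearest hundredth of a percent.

Unemployment rate ≈ 10.84%; employment-population ratio ≈ 58.80%.

Labor force = employed + unemployed = 133.96 + 16.28 = 150.24 million.
Unemployment rate = 16.28 / 150.24 = 10.84%.
Employment-population ratio = 133.96 / 227.81 = 58.80%.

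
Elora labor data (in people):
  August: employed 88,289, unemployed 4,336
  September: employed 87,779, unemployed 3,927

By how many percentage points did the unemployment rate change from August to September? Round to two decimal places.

The unemployment rate changed by −0.40 percentage points.

August: labor force = 88,289 + 4,336 = 92,625; u = 4,336/92,625 = 4.68%.
September: labor force = 87,779 + 3,927 = 91,706; u = 3,927/91,706 = 4.28%.
Change = 4.28% − 4.68% = −0.40 pp.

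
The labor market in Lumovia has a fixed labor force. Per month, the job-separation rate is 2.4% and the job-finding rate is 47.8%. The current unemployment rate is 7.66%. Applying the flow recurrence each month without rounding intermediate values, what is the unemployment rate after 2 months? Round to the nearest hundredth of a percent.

With a fixed labor force, u_{t+1} = u_t + s·(1−u_t) − f·u_t = u_t·(1−s−f) + s.
Here 1−s−f = 0.498 and s = 0.024.
u_1 = 0.076600 × 0.498 + 0.024 = 0.062147.
u_2 = 0.062147 × 0.498 + 0.024 = 0.054949.

Unemployment rate after two months ≈ 5.49%.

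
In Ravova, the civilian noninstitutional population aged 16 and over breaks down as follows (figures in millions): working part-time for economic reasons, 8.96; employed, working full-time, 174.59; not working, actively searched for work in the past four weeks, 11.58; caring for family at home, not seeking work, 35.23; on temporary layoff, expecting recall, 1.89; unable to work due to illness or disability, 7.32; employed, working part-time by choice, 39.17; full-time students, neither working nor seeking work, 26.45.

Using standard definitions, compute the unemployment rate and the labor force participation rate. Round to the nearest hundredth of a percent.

Employed = 8.96 + 174.59 + 39.17 = 222.72 million (anyone who worked, including part-time for economic reasons, counts as employed).
Unemployed = 11.58 + 1.89 = 13.47 million (jobless and actively searching, or on temporary layoff).
Labor force = 222.72 + 13.47 = 236.19 million.
Not in labor force = 35.23 + 7.32 + 26.45 = 69.00 million (those not working and not actively searching are outside the labor force).
Civilian working-age population = 236.19 + 69.00 = 305.19 million.
Unemployment rate = 13.47 / 236.19 = 5.70%.
Labor force participation rate = 236.19 / 305.19 = 77.39%.

Unemployment rate ≈ 5.70%; labor force participation rate ≈ 77.39%.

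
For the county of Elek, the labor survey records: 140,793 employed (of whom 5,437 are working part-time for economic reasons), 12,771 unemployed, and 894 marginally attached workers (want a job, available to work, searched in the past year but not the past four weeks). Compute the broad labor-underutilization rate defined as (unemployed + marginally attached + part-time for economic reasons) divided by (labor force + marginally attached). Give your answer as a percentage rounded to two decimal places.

Labor force = 140,793 + 12,771 = 153,564.
Numerator = 12,771 + 894 + 5,437 = 19,102.
Denominator = 153,564 + 894 = 154,458.
Broad rate = 19,102 / 154,458 = 12.37%.

Broad underutilization rate ≈ 12.37%.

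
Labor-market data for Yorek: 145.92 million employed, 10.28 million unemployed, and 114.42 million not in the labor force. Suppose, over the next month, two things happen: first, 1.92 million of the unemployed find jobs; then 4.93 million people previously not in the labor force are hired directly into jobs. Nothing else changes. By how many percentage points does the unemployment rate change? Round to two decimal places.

Initially, labor force = 145.92 + 10.28 = 156.20 million, so u = 10.28/156.20 = 6.58%.
After the first change, unemployed falls and employed rises by 1.92; labor force unchanged → E = 147.84, U = 8.36, labor force = 156.20 million.
After the second change, employed and labor force both rise by 4.93; unemployed unchanged → E = 152.77, U = 8.36, labor force = 161.13 million.
New unemployment rate = 8.36 / 161.13 = 5.19%.
Change = 5.19% − 6.58% = −1.39 percentage points.

The unemployment rate changes by −1.39 percentage points.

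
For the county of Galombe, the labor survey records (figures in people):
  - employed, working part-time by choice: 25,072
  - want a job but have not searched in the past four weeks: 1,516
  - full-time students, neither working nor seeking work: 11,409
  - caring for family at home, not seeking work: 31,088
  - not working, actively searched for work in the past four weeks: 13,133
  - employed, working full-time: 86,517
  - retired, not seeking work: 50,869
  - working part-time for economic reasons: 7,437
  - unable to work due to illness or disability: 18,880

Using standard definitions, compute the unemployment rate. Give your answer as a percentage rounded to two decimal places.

Unemployment rate ≈ 9.94%.

Employed = 25,072 + 86,517 + 7,437 = 119,026 (anyone who worked, including part-time for economic reasons, counts as employed).
Unemployed = 13,133.
Labor force = 119,026 + 13,133 = 132,159.
Unemployment rate = 13,133 / 132,159 = 9.94%.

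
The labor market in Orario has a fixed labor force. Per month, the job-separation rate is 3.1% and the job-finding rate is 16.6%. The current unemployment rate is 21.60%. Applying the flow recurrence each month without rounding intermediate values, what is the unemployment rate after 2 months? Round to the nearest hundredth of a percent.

Unemployment rate after two months ≈ 19.52%.

With a fixed labor force, u_{t+1} = u_t + s·(1−u_t) − f·u_t = u_t·(1−s−f) + s.
Here 1−s−f = 0.803 and s = 0.031.
u_1 = 0.216000 × 0.803 + 0.031 = 0.204448.
u_2 = 0.204448 × 0.803 + 0.031 = 0.195172.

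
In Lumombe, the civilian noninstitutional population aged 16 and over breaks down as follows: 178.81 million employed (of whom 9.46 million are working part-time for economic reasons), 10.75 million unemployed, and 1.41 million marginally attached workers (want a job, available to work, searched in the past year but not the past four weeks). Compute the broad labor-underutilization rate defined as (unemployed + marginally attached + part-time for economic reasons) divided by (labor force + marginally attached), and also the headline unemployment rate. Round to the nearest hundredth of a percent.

Labor force = 178.81 + 10.75 = 189.56 million.
Numerator = 10.75 + 1.41 + 9.46 = 21.62 million.
Denominator = 189.56 + 1.41 = 190.97 million.
Broad rate = 21.62 / 190.97 = 11.32%.
Headline unemployment rate = 10.75 / 189.56 = 5.67%.

Broad underutilization rate ≈ 11.32%; headline unemployment rate ≈ 5.67%.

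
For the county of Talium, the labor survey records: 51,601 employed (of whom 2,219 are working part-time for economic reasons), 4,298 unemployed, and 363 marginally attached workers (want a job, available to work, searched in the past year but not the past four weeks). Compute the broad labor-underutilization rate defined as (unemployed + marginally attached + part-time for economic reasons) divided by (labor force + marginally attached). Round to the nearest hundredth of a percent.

Broad underutilization rate ≈ 12.23%.

Labor force = 51,601 + 4,298 = 55,899.
Numerator = 4,298 + 363 + 2,219 = 6,880.
Denominator = 55,899 + 363 = 56,262.
Broad rate = 6,880 / 56,262 = 12.23%.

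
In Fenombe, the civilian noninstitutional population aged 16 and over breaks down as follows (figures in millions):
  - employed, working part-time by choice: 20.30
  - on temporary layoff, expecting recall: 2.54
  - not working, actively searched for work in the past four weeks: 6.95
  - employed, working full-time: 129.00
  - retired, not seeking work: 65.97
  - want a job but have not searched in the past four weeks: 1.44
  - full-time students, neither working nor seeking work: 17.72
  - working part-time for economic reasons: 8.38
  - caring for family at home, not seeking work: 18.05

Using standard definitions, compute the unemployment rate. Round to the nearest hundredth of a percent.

Employed = 20.30 + 129.00 + 8.38 = 157.68 million (anyone who worked, including part-time for economic reasons, counts as employed).
Unemployed = 2.54 + 6.95 = 9.49 million (jobless and actively searching, or on temporary layoff).
Labor force = 157.68 + 9.49 = 167.17 million.
Unemployment rate = 9.49 / 167.17 = 5.68%.

Unemployment rate ≈ 5.68%.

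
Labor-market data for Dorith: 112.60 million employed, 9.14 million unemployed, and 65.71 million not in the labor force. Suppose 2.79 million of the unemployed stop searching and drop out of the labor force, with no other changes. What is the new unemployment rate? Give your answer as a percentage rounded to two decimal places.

Initially, labor force = 112.60 + 9.14 = 121.74 million, so u = 9.14/121.74 = 7.51%.
After the change, unemployed and labor force both fall by 2.79 → E = 112.60, U = 6.35, labor force = 118.95 million.
New unemployment rate = 6.35 / 118.95 = 5.34%.

New unemployment rate ≈ 5.34%.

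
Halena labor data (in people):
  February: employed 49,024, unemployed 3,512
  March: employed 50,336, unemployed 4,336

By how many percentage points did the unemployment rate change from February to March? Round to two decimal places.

February: labor force = 49,024 + 3,512 = 52,536; u = 3,512/52,536 = 6.68%.
March: labor force = 50,336 + 4,336 = 54,672; u = 4,336/54,672 = 7.93%.
Change = 7.93% − 6.68% = +1.25 pp.

The unemployment rate changed by +1.25 percentage points.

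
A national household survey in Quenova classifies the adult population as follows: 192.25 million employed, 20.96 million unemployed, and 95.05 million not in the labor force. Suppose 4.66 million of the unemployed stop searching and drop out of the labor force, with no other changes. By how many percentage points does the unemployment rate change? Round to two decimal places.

The unemployment rate changes by −2.01 percentage points.

Initially, labor force = 192.25 + 20.96 = 213.21 million, so u = 20.96/213.21 = 9.83%.
After the change, unemployed and labor force both fall by 4.66 → E = 192.25, U = 16.30, labor force = 208.55 million.
New unemployment rate = 16.30 / 208.55 = 7.82%.
Change = 7.82% − 9.83% = −2.01 percentage points.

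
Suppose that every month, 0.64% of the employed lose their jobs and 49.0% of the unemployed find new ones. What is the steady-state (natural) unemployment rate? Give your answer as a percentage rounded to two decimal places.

At steady state the flows balance: s·E = f·U, so U/(E+U) = s/(s+f).
u* = 0.64 / (0.64 + 49.0) = 0.64 / 49.64 = 1.29%.

Steady-state unemployment rate ≈ 1.29%.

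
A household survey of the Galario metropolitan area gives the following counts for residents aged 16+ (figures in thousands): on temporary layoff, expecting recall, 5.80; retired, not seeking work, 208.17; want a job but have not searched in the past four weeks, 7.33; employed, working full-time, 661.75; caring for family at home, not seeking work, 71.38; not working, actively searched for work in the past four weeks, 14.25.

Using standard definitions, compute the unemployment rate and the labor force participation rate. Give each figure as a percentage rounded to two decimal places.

Unemployment rate ≈ 2.94%; labor force participation rate ≈ 70.38%.

Employed = 661.75 thousand.
Unemployed = 5.80 + 14.25 = 20.05 thousand (jobless and actively searching, or on temporary layoff).
Labor force = 661.75 + 20.05 = 681.80 thousand.
Not in labor force = 208.17 + 7.33 + 71.38 = 286.88 thousand (those not working and not actively searching are outside the labor force — including those who want a job but have given up searching).
Civilian working-age population = 681.80 + 286.88 = 968.68 thousand.
Unemployment rate = 20.05 / 681.80 = 2.94%.
Labor force participation rate = 681.80 / 968.68 = 70.38%.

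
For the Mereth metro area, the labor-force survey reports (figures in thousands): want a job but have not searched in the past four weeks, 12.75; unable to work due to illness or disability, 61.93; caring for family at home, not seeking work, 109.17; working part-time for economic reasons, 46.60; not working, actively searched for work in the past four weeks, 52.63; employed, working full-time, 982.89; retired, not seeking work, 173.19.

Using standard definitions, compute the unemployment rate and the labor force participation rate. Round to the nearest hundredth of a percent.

Employed = 46.60 + 982.89 = 1,029.49 thousand (anyone who worked, including part-time for economic reasons, counts as employed).
Unemployed = 52.63 thousand.
Labor force = 1,029.49 + 52.63 = 1,082.12 thousand.
Not in labor force = 12.75 + 61.93 + 109.17 + 173.19 = 357.04 thousand (those not working and not actively searching are outside the labor force — including those who want a job but have given up searching).
Civilian working-age population = 1,082.12 + 357.04 = 1,439.16 thousand.
Unemployment rate = 52.63 / 1,082.12 = 4.86%.
Labor force participation rate = 1,082.12 / 1,439.16 = 75.19%.

Unemployment rate ≈ 4.86%; labor force participation rate ≈ 75.19%.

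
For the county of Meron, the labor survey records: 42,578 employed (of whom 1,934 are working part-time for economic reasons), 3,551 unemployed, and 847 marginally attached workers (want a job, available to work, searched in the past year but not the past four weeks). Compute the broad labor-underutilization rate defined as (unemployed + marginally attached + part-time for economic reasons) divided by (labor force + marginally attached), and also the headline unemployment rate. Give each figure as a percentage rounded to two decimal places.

Broad underutilization rate ≈ 13.48%; headline unemployment rate ≈ 7.70%.

Labor force = 42,578 + 3,551 = 46,129.
Numerator = 3,551 + 847 + 1,934 = 6,332.
Denominator = 46,129 + 847 = 46,976.
Broad rate = 6,332 / 46,976 = 13.48%.
Headline unemployment rate = 3,551 / 46,129 = 7.70%.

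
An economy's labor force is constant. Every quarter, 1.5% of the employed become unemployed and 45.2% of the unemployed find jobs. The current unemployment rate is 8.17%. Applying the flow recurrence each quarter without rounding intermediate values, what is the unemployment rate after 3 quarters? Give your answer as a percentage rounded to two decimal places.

Unemployment rate after three quarters ≈ 3.96%.

With a fixed labor force, u_{t+1} = u_t + s·(1−u_t) − f·u_t = u_t·(1−s−f) + s.
Here 1−s−f = 0.533 and s = 0.015.
u_1 = 0.081700 × 0.533 + 0.015 = 0.058546.
u_2 = 0.058546 × 0.533 + 0.015 = 0.046205.
u_3 = 0.046205 × 0.533 + 0.015 = 0.039627.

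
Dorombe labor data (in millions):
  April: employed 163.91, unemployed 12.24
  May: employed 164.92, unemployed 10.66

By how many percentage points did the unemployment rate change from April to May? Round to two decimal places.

April: labor force = 163.91 + 12.24 = 176.15; u = 12.24/176.15 = 6.95%.
May: labor force = 164.92 + 10.66 = 175.58; u = 10.66/175.58 = 6.07%.
Change = 6.07% − 6.95% = −0.88 pp.

The unemployment rate changed by −0.88 percentage points.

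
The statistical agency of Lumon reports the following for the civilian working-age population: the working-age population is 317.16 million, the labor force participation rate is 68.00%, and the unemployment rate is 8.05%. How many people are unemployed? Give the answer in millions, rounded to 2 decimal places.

Labor force = 0.6800 × 317.16 = 215.67 million.
Unemployed = 0.0805 × 215.67 ≈ 17.36 million.

About 17.36 million are unemployed.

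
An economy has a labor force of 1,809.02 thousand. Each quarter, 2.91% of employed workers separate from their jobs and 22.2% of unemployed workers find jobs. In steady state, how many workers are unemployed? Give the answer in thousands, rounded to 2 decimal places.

About 209.65 thousand are unemployed in steady state.

Steady-state unemployment rate u* = s/(s+f) = 2.91/(2.91+22.2) = 0.115890.
Unemployed = u* × labor force = 0.115890 × 1,809.02 ≈ 209.65 thousand.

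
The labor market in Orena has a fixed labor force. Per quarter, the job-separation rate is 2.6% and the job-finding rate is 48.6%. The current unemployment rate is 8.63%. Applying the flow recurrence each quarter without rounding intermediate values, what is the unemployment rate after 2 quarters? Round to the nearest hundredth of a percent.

With a fixed labor force, u_{t+1} = u_t + s·(1−u_t) − f·u_t = u_t·(1−s−f) + s.
Here 1−s−f = 0.488 and s = 0.026.
u_1 = 0.086300 × 0.488 + 0.026 = 0.068114.
u_2 = 0.068114 × 0.488 + 0.026 = 0.059240.

Unemployment rate after two quarters ≈ 5.92%.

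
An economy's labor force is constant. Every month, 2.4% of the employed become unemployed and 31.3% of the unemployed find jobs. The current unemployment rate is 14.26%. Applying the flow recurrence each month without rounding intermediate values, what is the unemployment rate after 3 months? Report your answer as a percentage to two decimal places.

Unemployment rate after three months ≈ 9.20%.

With a fixed labor force, u_{t+1} = u_t + s·(1−u_t) − f·u_t = u_t·(1−s−f) + s.
Here 1−s−f = 0.663 and s = 0.024.
u_1 = 0.142600 × 0.663 + 0.024 = 0.118544.
u_2 = 0.118544 × 0.663 + 0.024 = 0.102595.
u_3 = 0.102595 × 0.663 + 0.024 = 0.092020.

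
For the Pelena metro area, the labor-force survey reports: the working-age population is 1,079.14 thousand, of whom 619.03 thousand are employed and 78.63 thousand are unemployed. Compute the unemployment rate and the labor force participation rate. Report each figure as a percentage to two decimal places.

Unemployment rate ≈ 11.27%; labor force participation rate ≈ 64.65%.

Labor force = employed + unemployed = 619.03 + 78.63 = 697.66 thousand.
Unemployment rate = 78.63 / 697.66 = 11.27%.
Labor force participation rate = 697.66 / 1,079.14 = 64.65%.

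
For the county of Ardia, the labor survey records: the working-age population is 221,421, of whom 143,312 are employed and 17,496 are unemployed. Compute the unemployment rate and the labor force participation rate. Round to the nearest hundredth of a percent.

Labor force = employed + unemployed = 143,312 + 17,496 = 160,808.
Unemployment rate = 17,496 / 160,808 = 10.88%.
Labor force participation rate = 160,808 / 221,421 = 72.63%.

Unemployment rate ≈ 10.88%; labor force participation rate ≈ 72.63%.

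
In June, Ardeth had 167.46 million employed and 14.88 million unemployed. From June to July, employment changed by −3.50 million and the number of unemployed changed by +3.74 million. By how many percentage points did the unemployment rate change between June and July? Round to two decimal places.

The unemployment rate changed by +2.04 percentage points.

June: labor force = 167.46 + 14.88 = 182.34; u = 14.88/182.34 = 8.16%.
July: labor force = 163.96 + 18.62 = 182.58; u = 18.62/182.58 = 10.20%.
Change = 10.20% − 8.16% = +2.04 pp.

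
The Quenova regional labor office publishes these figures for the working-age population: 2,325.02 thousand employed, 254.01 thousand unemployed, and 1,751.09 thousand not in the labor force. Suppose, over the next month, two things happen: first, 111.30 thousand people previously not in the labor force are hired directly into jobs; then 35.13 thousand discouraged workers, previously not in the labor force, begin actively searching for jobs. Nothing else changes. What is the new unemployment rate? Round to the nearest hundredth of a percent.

New unemployment rate ≈ 10.61%.

Initially, labor force = 2,325.02 + 254.01 = 2,579.03 thousand, so u = 254.01/2,579.03 = 9.85%.
After the first change, employed and labor force both rise by 111.30; unemployed unchanged → E = 2,436.32, U = 254.01, labor force = 2,690.33 thousand.
After the second change, unemployed and labor force both rise by 35.13 → E = 2,436.32, U = 289.14, labor force = 2,725.46 thousand.
New unemployment rate = 289.14 / 2,725.46 = 10.61%.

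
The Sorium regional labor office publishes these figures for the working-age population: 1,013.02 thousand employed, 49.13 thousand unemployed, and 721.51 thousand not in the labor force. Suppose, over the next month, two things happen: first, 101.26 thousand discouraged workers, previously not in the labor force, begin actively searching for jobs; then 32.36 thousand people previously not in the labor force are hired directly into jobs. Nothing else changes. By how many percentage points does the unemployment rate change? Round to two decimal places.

The unemployment rate changes by +7.95 percentage points.

Initially, labor force = 1,013.02 + 49.13 = 1,062.15 thousand, so u = 49.13/1,062.15 = 4.63%.
After the first change, unemployed and labor force both rise by 101.26 → E = 1,013.02, U = 150.39, labor force = 1,163.41 thousand.
After the second change, employed and labor force both rise by 32.36; unemployed unchanged → E = 1,045.38, U = 150.39, labor force = 1,195.77 thousand.
New unemployment rate = 150.39 / 1,195.77 = 12.58%.
Change = 12.58% − 4.63% = +7.95 percentage points.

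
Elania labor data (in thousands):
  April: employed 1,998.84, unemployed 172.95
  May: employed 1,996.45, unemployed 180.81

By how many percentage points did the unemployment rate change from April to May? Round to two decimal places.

The unemployment rate changed by +0.34 percentage points.

April: labor force = 1,998.84 + 172.95 = 2,171.79; u = 172.95/2,171.79 = 7.96%.
May: labor force = 1,996.45 + 180.81 = 2,177.26; u = 180.81/2,177.26 = 8.30%.
Change = 8.30% − 7.96% = +0.34 pp.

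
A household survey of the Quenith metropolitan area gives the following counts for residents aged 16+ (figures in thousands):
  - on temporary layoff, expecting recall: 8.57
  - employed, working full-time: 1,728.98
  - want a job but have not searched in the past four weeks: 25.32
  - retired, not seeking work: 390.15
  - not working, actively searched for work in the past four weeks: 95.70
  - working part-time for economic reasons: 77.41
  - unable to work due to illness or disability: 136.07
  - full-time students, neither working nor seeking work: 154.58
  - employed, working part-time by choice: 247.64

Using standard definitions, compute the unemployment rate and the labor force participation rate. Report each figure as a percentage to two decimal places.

Unemployment rate ≈ 4.83%; labor force participation rate ≈ 75.35%.

Employed = 1,728.98 + 77.41 + 247.64 = 2,054.03 thousand (anyone who worked, including part-time for economic reasons, counts as employed).
Unemployed = 8.57 + 95.70 = 104.27 thousand (jobless and actively searching, or on temporary layoff).
Labor force = 2,054.03 + 104.27 = 2,158.30 thousand.
Not in labor force = 25.32 + 390.15 + 136.07 + 154.58 = 706.12 thousand (those not working and not actively searching are outside the labor force — including those who want a job but have given up searching).
Civilian working-age population = 2,158.30 + 706.12 = 2,864.42 thousand.
Unemployment rate = 104.27 / 2,158.30 = 4.83%.
Labor force participation rate = 2,158.30 / 2,864.42 = 75.35%.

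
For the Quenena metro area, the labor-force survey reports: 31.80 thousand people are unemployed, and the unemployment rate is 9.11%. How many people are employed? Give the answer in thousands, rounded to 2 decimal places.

Labor force = U / u = 31.80 / 0.0911 ≈ 349.07 thousand.
Employed = labor force − unemployed = 349.07 − 31.80 = 317.27 thousand.

About 317.27 thousand are employed.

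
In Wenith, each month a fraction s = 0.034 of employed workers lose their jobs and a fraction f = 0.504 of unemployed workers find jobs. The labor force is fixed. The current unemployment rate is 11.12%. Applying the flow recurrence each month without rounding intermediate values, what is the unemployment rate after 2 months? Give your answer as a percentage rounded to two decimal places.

With a fixed labor force, u_{t+1} = u_t + s·(1−u_t) − f·u_t = u_t·(1−s−f) + s.
Here 1−s−f = 0.462 and s = 0.034.
u_1 = 0.111200 × 0.462 + 0.034 = 0.085374.
u_2 = 0.085374 × 0.462 + 0.034 = 0.073443.

Unemployment rate after two months ≈ 7.34%.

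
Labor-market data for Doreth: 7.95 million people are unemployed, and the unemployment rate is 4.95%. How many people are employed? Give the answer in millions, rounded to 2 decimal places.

About 152.66 million are employed.

Labor force = U / u = 7.95 / 0.0495 ≈ 160.61 million.
Employed = labor force − unemployed = 160.61 − 7.95 = 152.66 million.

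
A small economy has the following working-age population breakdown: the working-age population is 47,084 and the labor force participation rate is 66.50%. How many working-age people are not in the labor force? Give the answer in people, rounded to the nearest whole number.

About 15,773 are not in the labor force.

Share not in the labor force = 1 − 0.6650 = 0.3350.
Not in labor force = 0.3350 × 47,084 ≈ 15,773.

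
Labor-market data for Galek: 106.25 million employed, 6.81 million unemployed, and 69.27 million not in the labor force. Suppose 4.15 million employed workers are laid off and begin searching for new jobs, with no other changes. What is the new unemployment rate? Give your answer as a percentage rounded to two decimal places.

New unemployment rate ≈ 9.69%.

Initially, labor force = 106.25 + 6.81 = 113.06 million, so u = 6.81/113.06 = 6.02%.
After the change, employed falls and unemployed rises by 4.15; labor force unchanged → E = 102.10, U = 10.96, labor force = 113.06 million.
New unemployment rate = 10.96 / 113.06 = 9.69%.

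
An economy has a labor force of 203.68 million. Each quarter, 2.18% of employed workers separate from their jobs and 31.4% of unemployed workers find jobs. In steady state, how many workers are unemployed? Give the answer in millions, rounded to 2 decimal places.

Steady-state unemployment rate u* = s/(s+f) = 2.18/(2.18+31.4) = 0.064920.
Unemployed = u* × labor force = 0.064920 × 203.68 ≈ 13.22 million.

About 13.22 million are unemployed in steady state.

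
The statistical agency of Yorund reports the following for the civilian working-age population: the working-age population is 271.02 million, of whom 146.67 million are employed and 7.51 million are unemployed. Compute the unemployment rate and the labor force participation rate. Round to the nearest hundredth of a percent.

Labor force = employed + unemployed = 146.67 + 7.51 = 154.18 million.
Unemployment rate = 7.51 / 154.18 = 4.87%.
Labor force participation rate = 154.18 / 271.02 = 56.89%.

Unemployment rate ≈ 4.87%; labor force participation rate ≈ 56.89%.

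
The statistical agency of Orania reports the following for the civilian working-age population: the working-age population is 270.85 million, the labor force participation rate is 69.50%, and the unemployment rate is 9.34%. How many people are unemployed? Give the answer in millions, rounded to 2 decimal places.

About 17.58 million are unemployed.

Labor force = 0.6950 × 270.85 = 188.24 million.
Unemployed = 0.0934 × 188.24 ≈ 17.58 million.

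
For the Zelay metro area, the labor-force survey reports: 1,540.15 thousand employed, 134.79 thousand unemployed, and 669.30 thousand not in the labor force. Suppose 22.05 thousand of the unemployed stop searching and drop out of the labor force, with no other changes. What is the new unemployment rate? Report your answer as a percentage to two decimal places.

New unemployment rate ≈ 6.82%.

Initially, labor force = 1,540.15 + 134.79 = 1,674.94 thousand, so u = 134.79/1,674.94 = 8.05%.
After the change, unemployed and labor force both fall by 22.05 → E = 1,540.15, U = 112.74, labor force = 1,652.89 thousand.
New unemployment rate = 112.74 / 1,652.89 = 6.82%.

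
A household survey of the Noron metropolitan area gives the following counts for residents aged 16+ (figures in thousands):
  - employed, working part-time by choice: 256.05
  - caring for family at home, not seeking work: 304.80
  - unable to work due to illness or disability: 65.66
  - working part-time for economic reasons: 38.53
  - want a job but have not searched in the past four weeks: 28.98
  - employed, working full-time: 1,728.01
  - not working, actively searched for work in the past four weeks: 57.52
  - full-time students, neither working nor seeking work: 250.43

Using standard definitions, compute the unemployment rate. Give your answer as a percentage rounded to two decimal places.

Unemployment rate ≈ 2.77%.

Employed = 256.05 + 38.53 + 1,728.01 = 2,022.59 thousand (anyone who worked, including part-time for economic reasons, counts as employed).
Unemployed = 57.52 thousand.
Labor force = 2,022.59 + 57.52 = 2,080.11 thousand.
Unemployment rate = 57.52 / 2,080.11 = 2.77%.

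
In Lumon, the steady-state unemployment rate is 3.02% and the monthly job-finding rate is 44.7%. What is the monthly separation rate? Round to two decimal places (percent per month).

From u* = s/(s+f): s = u·f/(1−u).
s = 0.0302 × 44.7 / (1 − 0.0302) = 1.3499 / 0.9698 ≈ 1.39% per month.

Separation rate ≈ 1.39% per month.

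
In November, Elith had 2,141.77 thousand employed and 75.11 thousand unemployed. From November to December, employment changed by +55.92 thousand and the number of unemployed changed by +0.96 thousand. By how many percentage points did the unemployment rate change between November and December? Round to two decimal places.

The unemployment rate changed by −0.04 percentage points.

November: labor force = 2,141.77 + 75.11 = 2,216.88; u = 75.11/2,216.88 = 3.39%.
December: labor force = 2,197.69 + 76.07 = 2,273.76; u = 76.07/2,273.76 = 3.35%.
Change = 3.35% − 3.39% = −0.04 pp.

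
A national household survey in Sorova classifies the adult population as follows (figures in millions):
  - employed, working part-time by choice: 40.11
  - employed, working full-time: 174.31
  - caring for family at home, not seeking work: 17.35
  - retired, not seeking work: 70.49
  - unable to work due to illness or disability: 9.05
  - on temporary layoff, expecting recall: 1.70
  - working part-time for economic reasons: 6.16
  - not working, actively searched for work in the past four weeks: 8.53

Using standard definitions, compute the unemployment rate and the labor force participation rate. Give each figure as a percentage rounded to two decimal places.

Unemployment rate ≈ 4.43%; labor force participation rate ≈ 70.43%.

Employed = 40.11 + 174.31 + 6.16 = 220.58 million (anyone who worked, including part-time for economic reasons, counts as employed).
Unemployed = 1.70 + 8.53 = 10.23 million (jobless and actively searching, or on temporary layoff).
Labor force = 220.58 + 10.23 = 230.81 million.
Not in labor force = 17.35 + 70.49 + 9.05 = 96.89 million (those not working and not actively searching are outside the labor force).
Civilian working-age population = 230.81 + 96.89 = 327.70 million.
Unemployment rate = 10.23 / 230.81 = 4.43%.
Labor force participation rate = 230.81 / 327.70 = 70.43%.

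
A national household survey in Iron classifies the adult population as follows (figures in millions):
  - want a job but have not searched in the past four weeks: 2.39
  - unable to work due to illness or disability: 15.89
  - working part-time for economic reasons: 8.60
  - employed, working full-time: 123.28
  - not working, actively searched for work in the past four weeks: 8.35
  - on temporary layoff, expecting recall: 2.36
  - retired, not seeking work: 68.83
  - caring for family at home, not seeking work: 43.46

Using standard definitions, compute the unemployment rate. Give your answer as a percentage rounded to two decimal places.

Unemployment rate ≈ 7.51%.

Employed = 8.60 + 123.28 = 131.88 million (anyone who worked, including part-time for economic reasons, counts as employed).
Unemployed = 8.35 + 2.36 = 10.71 million (jobless and actively searching, or on temporary layoff).
Labor force = 131.88 + 10.71 = 142.59 million.
Unemployment rate = 10.71 / 142.59 = 7.51%.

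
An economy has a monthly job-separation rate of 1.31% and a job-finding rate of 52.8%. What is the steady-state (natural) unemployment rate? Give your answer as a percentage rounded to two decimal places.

Steady-state unemployment rate ≈ 2.42%.

At steady state the flows balance: s·E = f·U, so U/(E+U) = s/(s+f).
u* = 1.31 / (1.31 + 52.8) = 1.31 / 54.11 = 2.42%.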